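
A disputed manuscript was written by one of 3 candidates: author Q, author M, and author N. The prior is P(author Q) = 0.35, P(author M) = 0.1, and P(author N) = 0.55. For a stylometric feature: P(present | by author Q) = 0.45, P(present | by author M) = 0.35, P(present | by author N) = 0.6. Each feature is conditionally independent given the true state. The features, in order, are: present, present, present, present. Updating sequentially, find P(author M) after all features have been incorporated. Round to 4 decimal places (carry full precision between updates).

After 'present': normaliser = 0.45·0.3500 + 0.35·0.1000 + 0.6·0.5500; P(author Q) ≈ 0.3014, P(author M) ≈ 0.0670, P(author N) ≈ 0.6316
After 'present': normaliser = 0.45·0.3014 + 0.35·0.0670 + 0.6·0.6316; P(author Q) ≈ 0.2521, P(author M) ≈ 0.0436, P(author N) ≈ 0.7043
After 'present': normaliser = 0.45·0.2521 + 0.35·0.0436 + 0.6·0.7043; P(author Q) ≈ 0.2058, P(author M) ≈ 0.0277, P(author N) ≈ 0.7665
After 'present': normaliser = 0.45·0.2058 + 0.35·0.0277 + 0.6·0.7665; P(author Q) ≈ 0.1647, P(author M) ≈ 0.0172, P(author N) ≈ 0.8181

0.0172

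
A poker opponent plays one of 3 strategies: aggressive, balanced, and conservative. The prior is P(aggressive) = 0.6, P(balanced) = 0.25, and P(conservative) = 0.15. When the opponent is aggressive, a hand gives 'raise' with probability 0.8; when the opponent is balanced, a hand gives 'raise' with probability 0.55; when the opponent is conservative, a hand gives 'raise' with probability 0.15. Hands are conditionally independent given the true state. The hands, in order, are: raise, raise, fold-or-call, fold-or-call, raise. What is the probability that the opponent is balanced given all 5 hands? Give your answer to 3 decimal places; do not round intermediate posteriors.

After 'raise': normaliser = 0.8·0.6000 + 0.55·0.2500 + 0.15·0.1500; P(aggressive) ≈ 0.7500, P(balanced) ≈ 0.2148, P(conservative) ≈ 0.0352
After 'raise': normaliser = 0.8·0.7500 + 0.55·0.2148 + 0.15·0.0352; P(aggressive) ≈ 0.8294, P(balanced) ≈ 0.1633, P(conservative) ≈ 0.0073
After 'fold-or-call': normaliser = 0.2·0.8294 + 0.45·0.1633 + 0.85·0.0073; P(aggressive) ≈ 0.6755, P(balanced) ≈ 0.2993, P(conservative) ≈ 0.0252
After 'fold-or-call': normaliser = 0.2·0.6755 + 0.45·0.2993 + 0.85·0.0252; P(aggressive) ≈ 0.4639, P(balanced) ≈ 0.4625, P(conservative) ≈ 0.0736
After 'raise': normaliser = 0.8·0.4639 + 0.55·0.4625 + 0.15·0.0736; P(aggressive) ≈ 0.5830, P(balanced) ≈ 0.3996, P(conservative) ≈ 0.0174

0.400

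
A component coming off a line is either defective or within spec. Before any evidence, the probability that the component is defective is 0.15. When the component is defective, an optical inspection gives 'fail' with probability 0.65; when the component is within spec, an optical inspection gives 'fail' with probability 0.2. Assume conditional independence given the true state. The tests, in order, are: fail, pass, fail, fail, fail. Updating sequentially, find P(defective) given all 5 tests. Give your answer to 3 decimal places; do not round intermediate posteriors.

Apply Bayes' rule sequentially, carrying P(defective) forward.
After 'fail': P(defective) = 0.65·0.1500 / (0.65·0.1500 + 0.2·0.8500) ≈ 0.3645
After 'pass': P(defective) = 0.35·0.3645 / (0.35·0.3645 + 0.8·0.6355) ≈ 0.2006
After 'fail': P(defective) = 0.65·0.2006 / (0.65·0.2006 + 0.2·0.7994) ≈ 0.4492
After 'fail': P(defective) = 0.65·0.4492 / (0.65·0.4492 + 0.2·0.5508) ≈ 0.7261
After 'fail': P(defective) = 0.65·0.7261 / (0.65·0.7261 + 0.2·0.2739) ≈ 0.8960

0.896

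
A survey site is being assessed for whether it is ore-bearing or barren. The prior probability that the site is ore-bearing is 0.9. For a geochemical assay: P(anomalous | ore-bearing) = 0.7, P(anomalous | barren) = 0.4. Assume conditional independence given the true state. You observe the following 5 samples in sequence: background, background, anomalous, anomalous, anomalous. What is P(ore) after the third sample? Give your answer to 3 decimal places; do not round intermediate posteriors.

0.797

After 'background': P(ore) = 0.3·0.9000 / (0.3·0.9000 + 0.6·0.1000) ≈ 0.8182
After 'background': P(ore) = 0.3·0.8182 / (0.3·0.8182 + 0.6·0.1818) ≈ 0.6923
After 'anomalous': P(ore) = 0.7·0.6923 / (0.7·0.6923 + 0.4·0.3077) ≈ 0.7975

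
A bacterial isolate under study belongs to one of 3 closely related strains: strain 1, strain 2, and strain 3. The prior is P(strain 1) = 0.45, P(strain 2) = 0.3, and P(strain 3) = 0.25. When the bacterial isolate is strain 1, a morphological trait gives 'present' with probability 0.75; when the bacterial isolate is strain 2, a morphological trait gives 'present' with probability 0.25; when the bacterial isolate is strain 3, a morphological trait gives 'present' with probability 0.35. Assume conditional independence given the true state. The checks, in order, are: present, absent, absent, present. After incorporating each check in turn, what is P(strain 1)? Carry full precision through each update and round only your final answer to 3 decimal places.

0.402

After 'present': normaliser = 0.75·0.4500 + 0.25·0.3000 + 0.35·0.2500; P(strain 1) ≈ 0.6750, P(strain 2) ≈ 0.1500, P(strain 3) ≈ 0.1750
After 'absent': normaliser = 0.25·0.6750 + 0.75·0.1500 + 0.65·0.1750; P(strain 1) ≈ 0.4272, P(strain 2) ≈ 0.2848, P(strain 3) ≈ 0.2880
After 'absent': normaliser = 0.25·0.4272 + 0.75·0.2848 + 0.65·0.2880; P(strain 1) ≈ 0.2104, P(strain 2) ≈ 0.4208, P(strain 3) ≈ 0.3688
After 'present': normaliser = 0.75·0.2104 + 0.25·0.4208 + 0.35·0.3688; P(strain 1) ≈ 0.4025, P(strain 2) ≈ 0.2683, P(strain 3) ≈ 0.3292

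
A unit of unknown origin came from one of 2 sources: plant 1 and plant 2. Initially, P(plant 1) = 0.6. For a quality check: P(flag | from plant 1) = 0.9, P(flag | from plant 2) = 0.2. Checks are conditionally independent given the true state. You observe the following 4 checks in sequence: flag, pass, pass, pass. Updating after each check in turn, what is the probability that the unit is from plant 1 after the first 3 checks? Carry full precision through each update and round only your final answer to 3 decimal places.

After 'flag': P(plant 1) = 0.9·0.6000 / (0.9·0.6000 + 0.2·0.4000) ≈ 0.8710
After 'pass': P(plant 1) = 0.1·0.8710 / (0.1·0.8710 + 0.8·0.1290) ≈ 0.4576
After 'pass': P(plant 1) = 0.1·0.4576 / (0.1·0.4576 + 0.8·0.5424) ≈ 0.0954

0.095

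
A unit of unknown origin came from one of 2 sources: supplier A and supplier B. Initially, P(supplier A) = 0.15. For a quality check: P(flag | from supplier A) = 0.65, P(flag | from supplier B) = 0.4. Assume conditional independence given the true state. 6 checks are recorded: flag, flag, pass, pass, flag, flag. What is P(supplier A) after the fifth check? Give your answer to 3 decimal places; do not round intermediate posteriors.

0.205

After 'flag': P(supplier A) = 0.65·0.1500 / (0.65·0.1500 + 0.4·0.8500) ≈ 0.2229
After 'flag': P(supplier A) = 0.65·0.2229 / (0.65·0.2229 + 0.4·0.7771) ≈ 0.3179
After 'pass': P(supplier A) = 0.35·0.3179 / (0.35·0.3179 + 0.6·0.6821) ≈ 0.2137
After 'pass': P(supplier A) = 0.35·0.2137 / (0.35·0.2137 + 0.6·0.7863) ≈ 0.1369
After 'flag': P(supplier A) = 0.65·0.1369 / (0.65·0.1369 + 0.4·0.8631) ≈ 0.2049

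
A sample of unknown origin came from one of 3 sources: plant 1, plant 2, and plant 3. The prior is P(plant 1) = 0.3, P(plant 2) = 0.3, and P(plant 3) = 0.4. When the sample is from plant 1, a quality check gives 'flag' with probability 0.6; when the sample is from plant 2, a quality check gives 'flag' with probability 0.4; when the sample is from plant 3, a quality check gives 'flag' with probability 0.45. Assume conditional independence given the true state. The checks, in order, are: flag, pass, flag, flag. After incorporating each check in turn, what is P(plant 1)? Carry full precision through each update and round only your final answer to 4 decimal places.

After 'flag': normaliser = 0.6·0.3000 + 0.4·0.3000 + 0.45·0.4000; P(plant 1) ≈ 0.3750, P(plant 2) ≈ 0.2500, P(plant 3) ≈ 0.3750
After 'pass': normaliser = 0.4·0.3750 + 0.6·0.2500 + 0.55·0.3750; P(plant 1) ≈ 0.2963, P(plant 2) ≈ 0.2963, P(plant 3) ≈ 0.4074
After 'flag': normaliser = 0.6·0.2963 + 0.4·0.2963 + 0.45·0.4074; P(plant 1) ≈ 0.3707, P(plant 2) ≈ 0.2471, P(plant 3) ≈ 0.3822
After 'flag': normaliser = 0.6·0.3707 + 0.4·0.2471 + 0.45·0.3822; P(plant 1) ≈ 0.4509, P(plant 2) ≈ 0.2004, P(plant 3) ≈ 0.3487

0.4509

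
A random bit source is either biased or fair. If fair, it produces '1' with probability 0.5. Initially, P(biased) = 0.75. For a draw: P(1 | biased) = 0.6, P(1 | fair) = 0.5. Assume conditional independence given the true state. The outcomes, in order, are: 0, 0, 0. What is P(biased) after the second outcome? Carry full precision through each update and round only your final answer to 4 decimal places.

Apply Bayes' rule sequentially, carrying P(biased) forward.
After '0': P(biased) = 0.4·0.7500 / (0.4·0.7500 + 0.5·0.2500) ≈ 0.7059
After '0': P(biased) = 0.4·0.7059 / (0.4·0.7059 + 0.5·0.2941) ≈ 0.6575

0.6575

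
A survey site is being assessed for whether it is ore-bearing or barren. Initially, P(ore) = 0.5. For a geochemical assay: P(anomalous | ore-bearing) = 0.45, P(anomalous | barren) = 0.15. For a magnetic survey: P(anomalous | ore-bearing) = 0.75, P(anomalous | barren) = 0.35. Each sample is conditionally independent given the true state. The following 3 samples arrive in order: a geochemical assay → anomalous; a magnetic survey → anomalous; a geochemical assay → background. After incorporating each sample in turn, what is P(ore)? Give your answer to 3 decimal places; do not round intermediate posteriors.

After a geochemical assay='anomalous': P(ore) = 0.45·0.5000 / (0.45·0.5000 + 0.15·0.5000) ≈ 0.7500
After a magnetic survey='anomalous': P(ore) = 0.75·0.7500 / (0.75·0.7500 + 0.35·0.2500) ≈ 0.8654
After a geochemical assay='background': P(ore) = 0.55·0.8654 / (0.55·0.8654 + 0.85·0.1346) ≈ 0.8062

0.806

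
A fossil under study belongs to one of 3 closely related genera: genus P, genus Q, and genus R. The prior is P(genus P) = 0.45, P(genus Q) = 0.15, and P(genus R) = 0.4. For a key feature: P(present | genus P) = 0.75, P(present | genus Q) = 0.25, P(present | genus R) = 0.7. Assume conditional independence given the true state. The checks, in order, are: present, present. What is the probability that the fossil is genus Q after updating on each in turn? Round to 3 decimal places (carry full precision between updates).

0.020

After 'present': normaliser = 0.75·0.4500 + 0.25·0.1500 + 0.7·0.4000; P(genus P) ≈ 0.5153, P(genus Q) ≈ 0.0573, P(genus R) ≈ 0.4275
After 'present': normaliser = 0.75·0.5153 + 0.25·0.0573 + 0.7·0.4275; P(genus P) ≈ 0.5521, P(genus Q) ≈ 0.0204, P(genus R) ≈ 0.4275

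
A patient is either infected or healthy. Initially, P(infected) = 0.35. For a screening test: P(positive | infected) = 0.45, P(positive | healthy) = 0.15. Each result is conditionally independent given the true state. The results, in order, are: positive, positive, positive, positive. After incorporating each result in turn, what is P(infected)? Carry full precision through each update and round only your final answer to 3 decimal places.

0.978

After 'positive': P(infected) = 0.45·0.3500 / (0.45·0.3500 + 0.15·0.6500) ≈ 0.6176
After 'positive': P(infected) = 0.45·0.6176 / (0.45·0.6176 + 0.15·0.3824) ≈ 0.8289
After 'positive': P(infected) = 0.45·0.8289 / (0.45·0.8289 + 0.15·0.1711) ≈ 0.9356
After 'positive': P(infected) = 0.45·0.9356 / (0.45·0.9356 + 0.15·0.0644) ≈ 0.9776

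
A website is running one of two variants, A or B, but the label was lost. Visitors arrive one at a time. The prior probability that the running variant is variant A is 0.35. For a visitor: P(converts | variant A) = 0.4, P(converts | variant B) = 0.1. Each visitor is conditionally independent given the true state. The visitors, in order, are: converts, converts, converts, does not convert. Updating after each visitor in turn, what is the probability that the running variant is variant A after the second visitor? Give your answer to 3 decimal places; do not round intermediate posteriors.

0.896

Each posterior becomes the prior for the next update.
After 'converts': P(A) = 0.4·0.3500 / (0.4·0.3500 + 0.1·0.6500) ≈ 0.6829
After 'converts': P(A) = 0.4·0.6829 / (0.4·0.6829 + 0.1·0.3171) ≈ 0.8960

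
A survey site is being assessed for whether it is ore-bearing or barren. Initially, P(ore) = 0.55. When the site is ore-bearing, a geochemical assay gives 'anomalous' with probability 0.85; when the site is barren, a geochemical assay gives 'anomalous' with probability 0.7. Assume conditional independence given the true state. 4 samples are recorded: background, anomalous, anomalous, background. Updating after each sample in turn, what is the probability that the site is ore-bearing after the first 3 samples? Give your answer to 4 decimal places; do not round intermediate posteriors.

Each posterior becomes the prior for the next update.
After 'background': P(ore) = 0.15·0.5500 / (0.15·0.5500 + 0.3·0.4500) ≈ 0.3793
After 'anomalous': P(ore) = 0.85·0.3793 / (0.85·0.3793 + 0.7·0.6207) ≈ 0.4260
After 'anomalous': P(ore) = 0.85·0.4260 / (0.85·0.4260 + 0.7·0.5740) ≈ 0.4740

0.4740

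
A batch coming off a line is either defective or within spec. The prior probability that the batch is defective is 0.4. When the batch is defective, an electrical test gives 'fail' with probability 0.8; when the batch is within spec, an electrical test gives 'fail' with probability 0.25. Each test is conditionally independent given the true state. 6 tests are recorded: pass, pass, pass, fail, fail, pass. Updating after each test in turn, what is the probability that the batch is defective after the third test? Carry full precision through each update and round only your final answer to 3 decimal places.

0.012

After 'pass': P(defective) = 0.2·0.4000 / (0.2·0.4000 + 0.75·0.6000) ≈ 0.1509
After 'pass': P(defective) = 0.2·0.1509 / (0.2·0.1509 + 0.75·0.8491) ≈ 0.0453
After 'pass': P(defective) = 0.2·0.0453 / (0.2·0.0453 + 0.75·0.9547) ≈ 0.0125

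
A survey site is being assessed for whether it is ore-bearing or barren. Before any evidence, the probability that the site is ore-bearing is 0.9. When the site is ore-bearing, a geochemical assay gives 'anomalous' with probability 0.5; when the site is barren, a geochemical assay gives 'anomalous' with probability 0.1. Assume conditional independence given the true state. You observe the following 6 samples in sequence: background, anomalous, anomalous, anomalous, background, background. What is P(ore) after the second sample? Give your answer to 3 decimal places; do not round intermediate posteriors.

After 'background': P(ore) = 0.5·0.9000 / (0.5·0.9000 + 0.9·0.1000) ≈ 0.8333
After 'anomalous': P(ore) = 0.5·0.8333 / (0.5·0.8333 + 0.1·0.1667) ≈ 0.9615

0.962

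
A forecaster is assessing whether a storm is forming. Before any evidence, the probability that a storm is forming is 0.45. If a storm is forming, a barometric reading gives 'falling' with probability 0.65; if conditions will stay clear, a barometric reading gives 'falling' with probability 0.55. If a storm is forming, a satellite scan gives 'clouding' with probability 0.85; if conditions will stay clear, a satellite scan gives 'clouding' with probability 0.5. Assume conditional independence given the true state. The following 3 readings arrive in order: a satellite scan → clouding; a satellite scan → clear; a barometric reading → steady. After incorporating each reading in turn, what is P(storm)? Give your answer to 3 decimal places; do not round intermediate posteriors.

After a satellite scan='clouding': P(storm) = 0.85·0.4500 / (0.85·0.4500 + 0.5·0.5500) ≈ 0.5817
After a satellite scan='clear': P(storm) = 0.15·0.5817 / (0.15·0.5817 + 0.5·0.4183) ≈ 0.2944
After a barometric reading='steady': P(storm) = 0.35·0.2944 / (0.35·0.2944 + 0.45·0.7056) ≈ 0.2450

0.245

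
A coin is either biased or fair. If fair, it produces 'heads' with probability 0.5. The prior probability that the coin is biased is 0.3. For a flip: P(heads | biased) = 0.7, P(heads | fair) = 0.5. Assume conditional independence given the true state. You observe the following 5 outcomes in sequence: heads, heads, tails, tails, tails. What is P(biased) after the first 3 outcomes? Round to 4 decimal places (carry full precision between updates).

After 'heads': P(biased) = 0.7·0.3000 / (0.7·0.3000 + 0.5·0.7000) ≈ 0.3750
After 'heads': P(biased) = 0.7·0.3750 / (0.7·0.3750 + 0.5·0.6250) ≈ 0.4565
After 'tails': P(biased) = 0.3·0.4565 / (0.3·0.4565 + 0.5·0.5435) ≈ 0.3351

0.3351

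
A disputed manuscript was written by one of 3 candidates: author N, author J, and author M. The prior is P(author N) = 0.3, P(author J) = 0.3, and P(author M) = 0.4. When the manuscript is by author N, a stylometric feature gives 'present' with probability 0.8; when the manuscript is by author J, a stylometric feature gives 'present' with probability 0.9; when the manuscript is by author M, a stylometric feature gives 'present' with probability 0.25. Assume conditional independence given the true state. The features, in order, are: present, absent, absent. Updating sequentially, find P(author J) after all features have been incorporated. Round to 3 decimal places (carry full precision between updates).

0.039

After 'present': normaliser = 0.8·0.3000 + 0.9·0.3000 + 0.25·0.4000; P(author N) ≈ 0.3934, P(author J) ≈ 0.4426, P(author M) ≈ 0.1639
After 'absent': normaliser = 0.2·0.3934 + 0.1·0.4426 + 0.75·0.1639; P(author N) ≈ 0.3200, P(author J) ≈ 0.1800, P(author M) ≈ 0.5000
After 'absent': normaliser = 0.2·0.3200 + 0.1·0.1800 + 0.75·0.5000; P(author N) ≈ 0.1400, P(author J) ≈ 0.0394, P(author M) ≈ 0.8206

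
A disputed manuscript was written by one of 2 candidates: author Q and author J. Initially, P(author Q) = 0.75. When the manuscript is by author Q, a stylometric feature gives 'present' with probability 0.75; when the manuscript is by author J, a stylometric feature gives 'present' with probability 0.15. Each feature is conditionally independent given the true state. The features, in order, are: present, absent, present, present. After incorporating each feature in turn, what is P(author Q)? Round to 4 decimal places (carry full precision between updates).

0.9910

After 'present': P(author Q) = 0.75·0.7500 / (0.75·0.7500 + 0.15·0.2500) ≈ 0.9375
After 'absent': P(author Q) = 0.25·0.9375 / (0.25·0.9375 + 0.85·0.0625) ≈ 0.8152
After 'present': P(author Q) = 0.75·0.8152 / (0.75·0.8152 + 0.15·0.1848) ≈ 0.9566
After 'present': P(author Q) = 0.75·0.9566 / (0.75·0.9566 + 0.15·0.0434) ≈ 0.9910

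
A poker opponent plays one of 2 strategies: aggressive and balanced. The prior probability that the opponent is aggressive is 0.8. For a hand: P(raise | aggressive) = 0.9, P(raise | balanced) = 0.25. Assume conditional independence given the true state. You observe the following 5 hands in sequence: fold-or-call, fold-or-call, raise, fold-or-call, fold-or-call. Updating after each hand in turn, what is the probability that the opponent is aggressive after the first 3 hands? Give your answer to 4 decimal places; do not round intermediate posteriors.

0.2038

Each posterior becomes the prior for the next update.
After 'fold-or-call': P(aggressive) = 0.1·0.8000 / (0.1·0.8000 + 0.75·0.2000) ≈ 0.3478
After 'fold-or-call': P(aggressive) = 0.1·0.3478 / (0.1·0.3478 + 0.75·0.6522) ≈ 0.0664
After 'raise': P(aggressive) = 0.9·0.0664 / (0.9·0.0664 + 0.25·0.9336) ≈ 0.2038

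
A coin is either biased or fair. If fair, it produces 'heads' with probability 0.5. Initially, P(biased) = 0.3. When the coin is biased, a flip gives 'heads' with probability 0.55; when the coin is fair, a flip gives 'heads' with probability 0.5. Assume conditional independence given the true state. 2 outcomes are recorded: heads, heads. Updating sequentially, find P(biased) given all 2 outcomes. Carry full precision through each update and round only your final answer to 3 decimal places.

Apply Bayes' rule sequentially, carrying P(biased) forward.
After 'heads': P(biased) = 0.55·0.3000 / (0.55·0.3000 + 0.5·0.7000) ≈ 0.3204
After 'heads': P(biased) = 0.55·0.3204 / (0.55·0.3204 + 0.5·0.6796) ≈ 0.3415

0.341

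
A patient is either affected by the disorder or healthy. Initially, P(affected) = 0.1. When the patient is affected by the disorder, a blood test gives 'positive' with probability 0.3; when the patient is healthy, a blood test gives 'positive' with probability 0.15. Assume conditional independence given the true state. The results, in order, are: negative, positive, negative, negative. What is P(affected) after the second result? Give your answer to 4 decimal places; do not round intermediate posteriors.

0.1547

After 'negative': P(affected) = 0.7·0.1000 / (0.7·0.1000 + 0.85·0.9000) ≈ 0.0838
After 'positive': P(affected) = 0.3·0.0838 / (0.3·0.0838 + 0.15·0.9162) ≈ 0.1547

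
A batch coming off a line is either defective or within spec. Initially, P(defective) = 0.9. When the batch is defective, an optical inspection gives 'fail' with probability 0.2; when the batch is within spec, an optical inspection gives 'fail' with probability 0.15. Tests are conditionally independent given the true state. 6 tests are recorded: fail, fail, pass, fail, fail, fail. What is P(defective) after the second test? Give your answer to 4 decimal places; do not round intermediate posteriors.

0.9412

Apply Bayes' rule sequentially, carrying P(defective) forward.
After 'fail': P(defective) = 0.2·0.9000 / (0.2·0.9000 + 0.15·0.1000) ≈ 0.9231
After 'fail': P(defective) = 0.2·0.9231 / (0.2·0.9231 + 0.15·0.0769) ≈ 0.9412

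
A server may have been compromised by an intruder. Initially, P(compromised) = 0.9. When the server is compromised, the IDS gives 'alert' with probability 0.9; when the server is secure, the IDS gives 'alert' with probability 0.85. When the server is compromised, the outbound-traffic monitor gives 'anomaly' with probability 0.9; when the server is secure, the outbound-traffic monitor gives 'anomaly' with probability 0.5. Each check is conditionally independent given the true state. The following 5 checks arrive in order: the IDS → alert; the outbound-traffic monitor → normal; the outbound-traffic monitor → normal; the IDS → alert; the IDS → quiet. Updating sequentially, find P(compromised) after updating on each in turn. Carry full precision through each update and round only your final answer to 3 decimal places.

0.212

After the IDS='alert': P(compromised) = 0.9·0.9000 / (0.9·0.9000 + 0.85·0.1000) ≈ 0.9050
After the outbound-traffic monitor='normal': P(compromised) = 0.1·0.9050 / (0.1·0.9050 + 0.5·0.0950) ≈ 0.6559
After the outbound-traffic monitor='normal': P(compromised) = 0.1·0.6559 / (0.1·0.6559 + 0.5·0.3441) ≈ 0.2760
After the IDS='alert': P(compromised) = 0.9·0.2760 / (0.9·0.2760 + 0.85·0.7240) ≈ 0.2875
After the IDS='quiet': P(compromised) = 0.1·0.2875 / (0.1·0.2875 + 0.15·0.7125) ≈ 0.2120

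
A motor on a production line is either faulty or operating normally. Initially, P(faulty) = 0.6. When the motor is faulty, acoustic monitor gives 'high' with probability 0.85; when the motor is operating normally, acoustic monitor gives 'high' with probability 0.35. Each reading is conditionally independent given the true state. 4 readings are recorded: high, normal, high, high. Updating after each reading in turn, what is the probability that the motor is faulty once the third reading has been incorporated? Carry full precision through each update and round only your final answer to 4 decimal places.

0.6712

After 'high': P(faulty) = 0.85·0.6000 / (0.85·0.6000 + 0.35·0.4000) ≈ 0.7846
After 'normal': P(faulty) = 0.15·0.7846 / (0.15·0.7846 + 0.65·0.2154) ≈ 0.4567
After 'high': P(faulty) = 0.85·0.4567 / (0.85·0.4567 + 0.35·0.5433) ≈ 0.6712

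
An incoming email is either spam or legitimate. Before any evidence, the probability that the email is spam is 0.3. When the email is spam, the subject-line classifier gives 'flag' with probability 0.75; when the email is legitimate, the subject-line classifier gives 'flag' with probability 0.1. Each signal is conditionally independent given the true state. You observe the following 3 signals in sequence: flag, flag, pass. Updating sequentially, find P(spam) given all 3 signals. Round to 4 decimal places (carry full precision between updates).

After 'flag': P(spam) = 0.75·0.3000 / (0.75·0.3000 + 0.1·0.7000) ≈ 0.7627
After 'flag': P(spam) = 0.75·0.7627 / (0.75·0.7627 + 0.1·0.2373) ≈ 0.9602
After 'pass': P(spam) = 0.25·0.9602 / (0.25·0.9602 + 0.9·0.0398) ≈ 0.8701

0.8701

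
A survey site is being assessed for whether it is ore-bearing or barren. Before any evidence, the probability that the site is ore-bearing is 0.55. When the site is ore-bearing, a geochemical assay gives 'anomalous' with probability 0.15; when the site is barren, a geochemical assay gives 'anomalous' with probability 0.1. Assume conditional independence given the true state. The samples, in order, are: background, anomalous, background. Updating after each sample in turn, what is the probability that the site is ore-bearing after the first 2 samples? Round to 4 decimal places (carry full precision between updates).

After 'background': P(ore) = 0.85·0.5500 / (0.85·0.5500 + 0.9·0.4500) ≈ 0.5358
After 'anomalous': P(ore) = 0.15·0.5358 / (0.15·0.5358 + 0.1·0.4642) ≈ 0.6339

0.6339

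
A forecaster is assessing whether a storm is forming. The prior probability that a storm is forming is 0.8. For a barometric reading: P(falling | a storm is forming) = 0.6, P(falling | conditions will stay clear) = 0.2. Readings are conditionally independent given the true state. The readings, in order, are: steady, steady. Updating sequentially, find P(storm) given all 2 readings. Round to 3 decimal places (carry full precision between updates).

After 'steady': P(storm) = 0.4·0.8000 / (0.4·0.8000 + 0.8·0.2000) ≈ 0.6667
After 'steady': P(storm) = 0.4·0.6667 / (0.4·0.6667 + 0.8·0.3333) ≈ 0.5000

0.500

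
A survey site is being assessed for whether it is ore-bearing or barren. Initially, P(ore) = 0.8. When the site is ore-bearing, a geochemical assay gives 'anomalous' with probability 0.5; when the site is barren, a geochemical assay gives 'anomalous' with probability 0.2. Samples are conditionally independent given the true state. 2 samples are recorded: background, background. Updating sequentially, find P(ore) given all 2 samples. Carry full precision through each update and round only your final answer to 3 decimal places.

0.610

After 'background': P(ore) = 0.5·0.8000 / (0.5·0.8000 + 0.8·0.2000) ≈ 0.7143
After 'background': P(ore) = 0.5·0.7143 / (0.5·0.7143 + 0.8·0.2857) ≈ 0.6098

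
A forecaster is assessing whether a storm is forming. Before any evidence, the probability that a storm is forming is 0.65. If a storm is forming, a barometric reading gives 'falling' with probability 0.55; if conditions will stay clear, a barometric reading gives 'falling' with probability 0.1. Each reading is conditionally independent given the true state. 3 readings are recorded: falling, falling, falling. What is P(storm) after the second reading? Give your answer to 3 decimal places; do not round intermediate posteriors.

0.983

After 'falling': P(storm) = 0.55·0.6500 / (0.55·0.6500 + 0.1·0.3500) ≈ 0.9108
After 'falling': P(storm) = 0.55·0.9108 / (0.55·0.9108 + 0.1·0.0892) ≈ 0.9825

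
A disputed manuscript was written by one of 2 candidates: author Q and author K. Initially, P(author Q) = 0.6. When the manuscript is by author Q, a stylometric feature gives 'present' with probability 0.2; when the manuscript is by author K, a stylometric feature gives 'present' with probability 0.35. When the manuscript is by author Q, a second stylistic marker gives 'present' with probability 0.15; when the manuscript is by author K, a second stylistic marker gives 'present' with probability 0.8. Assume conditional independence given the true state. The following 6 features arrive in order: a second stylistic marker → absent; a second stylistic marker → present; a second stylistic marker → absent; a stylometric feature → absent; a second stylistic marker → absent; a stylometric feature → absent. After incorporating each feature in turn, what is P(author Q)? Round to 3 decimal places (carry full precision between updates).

0.970

After a second stylistic marker='absent': P(author Q) = 0.85·0.6000 / (0.85·0.6000 + 0.2·0.4000) ≈ 0.8644
After a second stylistic marker='present': P(author Q) = 0.15·0.8644 / (0.15·0.8644 + 0.8·0.1356) ≈ 0.5445
After a second stylistic marker='absent': P(author Q) = 0.85·0.5445 / (0.85·0.5445 + 0.2·0.4555) ≈ 0.8355
After a stylometric feature='absent': P(author Q) = 0.8·0.8355 / (0.8·0.8355 + 0.65·0.1645) ≈ 0.8621
After a second stylistic marker='absent': P(author Q) = 0.85·0.8621 / (0.85·0.8621 + 0.2·0.1379) ≈ 0.9637
After a stylometric feature='absent': P(author Q) = 0.8·0.9637 / (0.8·0.9637 + 0.65·0.0363) ≈ 0.9703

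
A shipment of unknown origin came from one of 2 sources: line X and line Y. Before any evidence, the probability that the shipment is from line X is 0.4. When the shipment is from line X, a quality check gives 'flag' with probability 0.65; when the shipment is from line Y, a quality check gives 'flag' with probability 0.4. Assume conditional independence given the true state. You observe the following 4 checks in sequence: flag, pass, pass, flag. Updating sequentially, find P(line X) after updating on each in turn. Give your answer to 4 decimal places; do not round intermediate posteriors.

0.3746

After 'flag': P(line X) = 0.65·0.4000 / (0.65·0.4000 + 0.4·0.6000) ≈ 0.5200
After 'pass': P(line X) = 0.35·0.5200 / (0.35·0.5200 + 0.6·0.4800) ≈ 0.3872
After 'pass': P(line X) = 0.35·0.3872 / (0.35·0.3872 + 0.6·0.6128) ≈ 0.2693
After 'flag': P(line X) = 0.65·0.2693 / (0.65·0.2693 + 0.4·0.7307) ≈ 0.3746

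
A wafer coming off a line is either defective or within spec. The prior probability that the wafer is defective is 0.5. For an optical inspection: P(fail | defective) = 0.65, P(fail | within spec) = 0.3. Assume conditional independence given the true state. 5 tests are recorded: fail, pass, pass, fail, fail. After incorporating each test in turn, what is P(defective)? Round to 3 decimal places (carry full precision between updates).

After 'fail': P(defective) = 0.65·0.5000 / (0.65·0.5000 + 0.3·0.5000) ≈ 0.6842
After 'pass': P(defective) = 0.35·0.6842 / (0.35·0.6842 + 0.7·0.3158) ≈ 0.5200
After 'pass': P(defective) = 0.35·0.5200 / (0.35·0.5200 + 0.7·0.4800) ≈ 0.3514
After 'fail': P(defective) = 0.65·0.3514 / (0.65·0.3514 + 0.3·0.6486) ≈ 0.5399
After 'fail': P(defective) = 0.65·0.5399 / (0.65·0.5399 + 0.3·0.4601) ≈ 0.7177

0.718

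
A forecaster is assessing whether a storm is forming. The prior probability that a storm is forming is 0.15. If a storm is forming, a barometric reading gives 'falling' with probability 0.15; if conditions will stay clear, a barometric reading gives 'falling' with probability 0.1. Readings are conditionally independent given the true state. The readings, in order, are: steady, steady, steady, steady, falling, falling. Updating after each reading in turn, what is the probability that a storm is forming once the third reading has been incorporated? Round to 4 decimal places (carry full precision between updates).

0.1294

After 'steady': P(storm) = 0.85·0.1500 / (0.85·0.1500 + 0.9·0.8500) ≈ 0.1429
After 'steady': P(storm) = 0.85·0.1429 / (0.85·0.1429 + 0.9·0.8571) ≈ 0.1360
After 'steady': P(storm) = 0.85·0.1360 / (0.85·0.1360 + 0.9·0.8640) ≈ 0.1294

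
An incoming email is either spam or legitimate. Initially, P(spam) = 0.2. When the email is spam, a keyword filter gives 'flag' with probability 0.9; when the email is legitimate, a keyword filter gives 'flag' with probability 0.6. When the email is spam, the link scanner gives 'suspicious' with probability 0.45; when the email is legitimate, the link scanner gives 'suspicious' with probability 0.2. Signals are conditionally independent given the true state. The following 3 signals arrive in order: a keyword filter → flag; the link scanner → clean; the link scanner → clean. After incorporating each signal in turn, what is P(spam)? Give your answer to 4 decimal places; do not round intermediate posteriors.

0.1506

After a keyword filter='flag': P(spam) = 0.9·0.2000 / (0.9·0.2000 + 0.6·0.8000) ≈ 0.2727
After the link scanner='clean': P(spam) = 0.55·0.2727 / (0.55·0.2727 + 0.8·0.7273) ≈ 0.2050
After the link scanner='clean': P(spam) = 0.55·0.2050 / (0.55·0.2050 + 0.8·0.7950) ≈ 0.1506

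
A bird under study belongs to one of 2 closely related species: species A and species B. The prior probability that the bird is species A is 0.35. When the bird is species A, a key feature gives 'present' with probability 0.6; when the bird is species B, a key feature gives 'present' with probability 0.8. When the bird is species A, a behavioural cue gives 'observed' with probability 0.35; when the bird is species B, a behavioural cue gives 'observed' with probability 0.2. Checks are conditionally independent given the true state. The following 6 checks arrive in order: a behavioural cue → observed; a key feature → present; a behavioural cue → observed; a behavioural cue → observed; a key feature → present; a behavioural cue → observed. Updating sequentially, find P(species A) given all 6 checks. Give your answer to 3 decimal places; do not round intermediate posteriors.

After a behavioural cue='observed': P(species A) = 0.35·0.3500 / (0.35·0.3500 + 0.2·0.6500) ≈ 0.4851
After a key feature='present': P(species A) = 0.6·0.4851 / (0.6·0.4851 + 0.8·0.5149) ≈ 0.4141
After a behavioural cue='observed': P(species A) = 0.35·0.4141 / (0.35·0.4141 + 0.2·0.5859) ≈ 0.5529
After a behavioural cue='observed': P(species A) = 0.35·0.5529 / (0.35·0.5529 + 0.2·0.4471) ≈ 0.6840
After a key feature='present': P(species A) = 0.6·0.6840 / (0.6·0.6840 + 0.8·0.3160) ≈ 0.6188
After a behavioural cue='observed': P(species A) = 0.35·0.6188 / (0.35·0.6188 + 0.2·0.3812) ≈ 0.7396

0.740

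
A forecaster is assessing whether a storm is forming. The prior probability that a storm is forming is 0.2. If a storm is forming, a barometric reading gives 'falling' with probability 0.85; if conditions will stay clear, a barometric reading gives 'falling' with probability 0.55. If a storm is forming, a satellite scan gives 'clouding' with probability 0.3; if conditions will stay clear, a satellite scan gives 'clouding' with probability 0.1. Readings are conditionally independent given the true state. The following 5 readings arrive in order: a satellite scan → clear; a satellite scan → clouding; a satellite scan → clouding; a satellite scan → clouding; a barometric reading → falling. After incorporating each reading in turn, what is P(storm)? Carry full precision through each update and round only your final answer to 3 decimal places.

0.890

After a satellite scan='clear': P(storm) = 0.7·0.2000 / (0.7·0.2000 + 0.9·0.8000) ≈ 0.1628
After a satellite scan='clouding': P(storm) = 0.3·0.1628 / (0.3·0.1628 + 0.1·0.8372) ≈ 0.3684
After a satellite scan='clouding': P(storm) = 0.3·0.3684 / (0.3·0.3684 + 0.1·0.6316) ≈ 0.6364
After a satellite scan='clouding': P(storm) = 0.3·0.6364 / (0.3·0.6364 + 0.1·0.3636) ≈ 0.8400
After a barometric reading='falling': P(storm) = 0.85·0.8400 / (0.85·0.8400 + 0.55·0.1600) ≈ 0.8903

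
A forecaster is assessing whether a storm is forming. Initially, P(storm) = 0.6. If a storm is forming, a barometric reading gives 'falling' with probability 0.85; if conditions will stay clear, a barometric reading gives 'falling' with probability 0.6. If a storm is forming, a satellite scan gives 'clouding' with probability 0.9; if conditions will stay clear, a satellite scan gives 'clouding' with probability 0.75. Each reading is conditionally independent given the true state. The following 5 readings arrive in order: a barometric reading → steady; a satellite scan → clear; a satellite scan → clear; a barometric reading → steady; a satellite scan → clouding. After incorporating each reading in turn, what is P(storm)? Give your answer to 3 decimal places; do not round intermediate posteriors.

0.039

Apply Bayes' rule sequentially, carrying P(storm) forward.
After a barometric reading='steady': P(storm) = 0.15·0.6000 / (0.15·0.6000 + 0.4·0.4000) ≈ 0.3600
After a satellite scan='clear': P(storm) = 0.1·0.3600 / (0.1·0.3600 + 0.25·0.6400) ≈ 0.1837
After a satellite scan='clear': P(storm) = 0.1·0.1837 / (0.1·0.1837 + 0.25·0.8163) ≈ 0.0826
After a barometric reading='steady': P(storm) = 0.15·0.0826 / (0.15·0.0826 + 0.4·0.9174) ≈ 0.0326
After a satellite scan='clouding': P(storm) = 0.9·0.0326 / (0.9·0.0326 + 0.75·0.9674) ≈ 0.0389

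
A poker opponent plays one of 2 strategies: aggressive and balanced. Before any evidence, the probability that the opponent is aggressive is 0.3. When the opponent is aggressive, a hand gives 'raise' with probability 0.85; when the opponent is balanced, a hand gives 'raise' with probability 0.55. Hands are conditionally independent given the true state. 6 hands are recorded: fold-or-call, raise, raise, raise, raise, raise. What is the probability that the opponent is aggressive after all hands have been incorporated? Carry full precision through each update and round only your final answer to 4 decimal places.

Apply Bayes' rule sequentially, carrying P(aggressive) forward.
After 'fold-or-call': P(aggressive) = 0.15·0.3000 / (0.15·0.3000 + 0.45·0.7000) ≈ 0.1250
After 'raise': P(aggressive) = 0.85·0.1250 / (0.85·0.1250 + 0.55·0.8750) ≈ 0.1809
After 'raise': P(aggressive) = 0.85·0.1809 / (0.85·0.1809 + 0.55·0.8191) ≈ 0.2544
After 'raise': P(aggressive) = 0.85·0.2544 / (0.85·0.2544 + 0.55·0.7456) ≈ 0.3453
After 'raise': P(aggressive) = 0.85·0.3453 / (0.85·0.3453 + 0.55·0.6547) ≈ 0.4490
After 'raise': P(aggressive) = 0.85·0.4490 / (0.85·0.4490 + 0.55·0.5510) ≈ 0.5574

0.5574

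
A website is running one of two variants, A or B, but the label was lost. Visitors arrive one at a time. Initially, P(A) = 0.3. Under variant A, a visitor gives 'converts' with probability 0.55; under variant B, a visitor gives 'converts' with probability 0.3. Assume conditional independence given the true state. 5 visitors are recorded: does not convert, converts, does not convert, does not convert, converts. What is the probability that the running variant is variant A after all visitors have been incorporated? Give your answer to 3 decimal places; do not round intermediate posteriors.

0.277

After 'does not convert': P(A) = 0.45·0.3000 / (0.45·0.3000 + 0.7·0.7000) ≈ 0.2160
After 'converts': P(A) = 0.55·0.2160 / (0.55·0.2160 + 0.3·0.7840) ≈ 0.3356
After 'does not convert': P(A) = 0.45·0.3356 / (0.45·0.3356 + 0.7·0.6644) ≈ 0.2451
After 'does not convert': P(A) = 0.45·0.2451 / (0.45·0.2451 + 0.7·0.7549) ≈ 0.1727
After 'converts': P(A) = 0.55·0.1727 / (0.55·0.1727 + 0.3·0.8273) ≈ 0.2768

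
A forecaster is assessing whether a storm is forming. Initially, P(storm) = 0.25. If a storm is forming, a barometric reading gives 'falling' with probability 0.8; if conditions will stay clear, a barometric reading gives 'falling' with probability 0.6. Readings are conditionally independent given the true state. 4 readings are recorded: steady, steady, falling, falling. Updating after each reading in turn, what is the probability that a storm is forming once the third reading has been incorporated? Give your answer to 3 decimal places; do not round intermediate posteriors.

0.100

After 'steady': P(storm) = 0.2·0.2500 / (0.2·0.2500 + 0.4·0.7500) ≈ 0.1429
After 'steady': P(storm) = 0.2·0.1429 / (0.2·0.1429 + 0.4·0.8571) ≈ 0.0769
After 'falling': P(storm) = 0.8·0.0769 / (0.8·0.0769 + 0.6·0.9231) ≈ 0.1000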